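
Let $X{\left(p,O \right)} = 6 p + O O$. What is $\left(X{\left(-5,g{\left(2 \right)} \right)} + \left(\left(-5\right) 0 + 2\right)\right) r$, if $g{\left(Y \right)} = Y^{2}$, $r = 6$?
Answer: $-72$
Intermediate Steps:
$X{\left(p,O \right)} = O^{2} + 6 p$ ($X{\left(p,O \right)} = 6 p + O^{2} = O^{2} + 6 p$)
$\left(X{\left(-5,g{\left(2 \right)} \right)} + \left(\left(-5\right) 0 + 2\right)\right) r = \left(\left(\left(2^{2}\right)^{2} + 6 \left(-5\right)\right) + \left(\left(-5\right) 0 + 2\right)\right) 6 = \left(\left(4^{2} - 30\right) + \left(0 + 2\right)\right) 6 = \left(\left(16 - 30\right) + 2\right) 6 = \left(-14 + 2\right) 6 = \left(-12\right) 6 = -72$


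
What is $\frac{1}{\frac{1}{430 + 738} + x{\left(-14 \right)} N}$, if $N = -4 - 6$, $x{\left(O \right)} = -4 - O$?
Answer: $- \frac{1168}{116799} \approx -0.01$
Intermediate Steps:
$N = -10$ ($N = -4 - 6 = -10$)
$\frac{1}{\frac{1}{430 + 738} + x{\left(-14 \right)} N} = \frac{1}{\frac{1}{430 + 738} + \left(-4 - -14\right) \left(-10\right)} = \frac{1}{\frac{1}{1168} + \left(-4 + 14\right) \left(-10\right)} = \frac{1}{\frac{1}{1168} + 10 \left(-10\right)} = \frac{1}{\frac{1}{1168} - 100} = \frac{1}{- \frac{116799}{1168}} = - \frac{1168}{116799}$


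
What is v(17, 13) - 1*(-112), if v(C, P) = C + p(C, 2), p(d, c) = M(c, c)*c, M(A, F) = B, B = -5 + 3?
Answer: 125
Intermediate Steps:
B = -2
M(A, F) = -2
p(d, c) = -2*c
v(C, P) = -4 + C (v(C, P) = C - 2*2 = C - 4 = -4 + C)
v(17, 13) - 1*(-112) = (-4 + 17) - 1*(-112) = 13 + 112 = 125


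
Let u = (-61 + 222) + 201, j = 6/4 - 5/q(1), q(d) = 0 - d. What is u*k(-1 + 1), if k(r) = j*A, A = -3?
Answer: -7059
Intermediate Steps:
q(d) = -d
j = 13/2 (j = 6/4 - 5/((-1*1)) = 6*(¼) - 5/(-1) = 3/2 - 5*(-1) = 3/2 + 5 = 13/2 ≈ 6.5000)
u = 362 (u = 161 + 201 = 362)
k(r) = -39/2 (k(r) = (13/2)*(-3) = -39/2)
u*k(-1 + 1) = 362*(-39/2) = -7059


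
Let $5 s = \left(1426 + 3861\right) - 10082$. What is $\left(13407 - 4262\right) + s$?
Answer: $8186$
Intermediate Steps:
$s = -959$ ($s = \frac{\left(1426 + 3861\right) - 10082}{5} = \frac{5287 - 10082}{5} = \frac{1}{5} \left(-4795\right) = -959$)
$\left(13407 - 4262\right) + s = \left(13407 - 4262\right) - 959 = 9145 - 959 = 8186$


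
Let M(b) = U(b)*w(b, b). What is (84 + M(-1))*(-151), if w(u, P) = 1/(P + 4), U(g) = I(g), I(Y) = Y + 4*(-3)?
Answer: -36089/3 ≈ -12030.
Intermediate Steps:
I(Y) = -12 + Y (I(Y) = Y - 12 = -12 + Y)
U(g) = -12 + g
w(u, P) = 1/(4 + P)
M(b) = (-12 + b)/(4 + b)
(84 + M(-1))*(-151) = (84 + (-12 - 1)/(4 - 1))*(-151) = (84 - 13/3)*(-151) = (239/3)*(-151) = -36089/3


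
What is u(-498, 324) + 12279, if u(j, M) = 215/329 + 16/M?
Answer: 327241802/26649 ≈ 12280.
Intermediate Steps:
u(j, M) = 215/329 + 16/M (u(j, M) = 215*(1/329) + 16/M = 215/329 + 16/M)
u(-498, 324) + 12279 = (215/329 + 16/324) + 12279 = (215/329 + 16*(1/324)) + 12279 = (215/329 + 4/81) + 12279 = 18731/26649 + 12279 = 327241802/26649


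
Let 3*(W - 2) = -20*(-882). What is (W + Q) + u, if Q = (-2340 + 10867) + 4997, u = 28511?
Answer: 47917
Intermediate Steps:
W = 5882 (W = 2 + (-20*(-882))/3 = 2 + (⅓)*17640 = 2 + 5880 = 5882)
Q = 13524 (Q = 8527 + 4997 = 13524)
(W + Q) + u = (5882 + 13524) + 28511 = 19406 + 28511 = 47917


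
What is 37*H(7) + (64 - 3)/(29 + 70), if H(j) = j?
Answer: 25702/99 ≈ 259.62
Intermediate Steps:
37*H(7) + (64 - 3)/(29 + 70) = 37*7 + (64 - 3)/(29 + 70) = 259 + 61/99 = 25702/99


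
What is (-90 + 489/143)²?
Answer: 153289161/20449 ≈ 7496.2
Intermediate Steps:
(-90 + 489/143)² = (-12381/143)² = 153289161/20449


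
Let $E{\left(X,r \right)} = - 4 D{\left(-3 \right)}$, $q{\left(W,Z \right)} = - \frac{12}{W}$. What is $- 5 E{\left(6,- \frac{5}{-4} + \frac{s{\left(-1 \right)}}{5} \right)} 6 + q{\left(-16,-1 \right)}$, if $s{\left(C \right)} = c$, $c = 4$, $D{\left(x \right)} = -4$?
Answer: $- \frac{1917}{4} \approx -479.25$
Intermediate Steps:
$s{\left(C \right)} = 4$
$E{\left(X,r \right)} = 16$ ($E{\left(X,r \right)} = \left(-4\right) \left(-4\right) = 16$)
$- 5 E{\left(6,- \frac{5}{-4} + \frac{s{\left(-1 \right)}}{5} \right)} 6 + q{\left(-16,-1 \right)} = \left(-5\right) 16 \cdot 6 - \frac{12}{-16} = \left(-80\right) 6 - - \frac{3}{4} = -480 + \frac{3}{4} = - \frac{1917}{4}$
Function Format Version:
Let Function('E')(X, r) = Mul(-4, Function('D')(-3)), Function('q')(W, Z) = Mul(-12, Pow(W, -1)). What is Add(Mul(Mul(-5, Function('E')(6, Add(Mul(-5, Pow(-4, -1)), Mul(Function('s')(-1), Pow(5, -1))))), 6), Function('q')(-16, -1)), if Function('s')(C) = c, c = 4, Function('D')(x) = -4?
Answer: Rational(-1917, 4) ≈ -479.25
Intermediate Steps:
Function('s')(C) = 4
Function('E')(X, r) = 16 (Function('E')(X, r) = Mul(-4, -4) = 16)
Add(Mul(Mul(-5, Function('E')(6, Add(Mul(-5, Pow(-4, -1)), Mul(Function('s')(-1), Pow(5, -1))))), 6), Function('q')(-16, -1)) = Add(Mul(Mul(-5, 16), 6), Mul(-12, Pow(-16, -1))) = Add(Mul(-80, 6), Mul(-12, Rational(-1, 16))) = Add(-480, Rational(3, 4)) = Rational(-1917, 4)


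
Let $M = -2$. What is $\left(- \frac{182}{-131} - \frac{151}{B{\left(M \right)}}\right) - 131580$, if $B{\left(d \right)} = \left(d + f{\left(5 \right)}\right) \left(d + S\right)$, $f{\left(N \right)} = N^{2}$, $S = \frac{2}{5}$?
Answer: $- \frac{3171471927}{24104} \approx -1.3157 \cdot 10^{5}$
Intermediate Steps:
$S = \frac{2}{5}$ ($S = 2 \cdot \frac{1}{5} = \frac{2}{5} \approx 0.4$)
$B{\left(d \right)} = \left(25 + d\right) \left(\frac{2}{5} + d\right)$ ($B{\left(d \right)} = \left(d + 5^{2}\right) \left(d + \frac{2}{5}\right) = \left(d + 25\right) \left(\frac{2}{5} + d\right) = \left(25 + d\right) \left(\frac{2}{5} + d\right)$)
$\left(- \frac{182}{-131} - \frac{151}{B{\left(M \right)}}\right) - 131580 = \left(- \frac{182}{-131} - \frac{151}{10 + \left(-2\right)^{2} + \frac{127}{5} \left(-2\right)}\right) - 131580 = \left(\left(-182\right) \left(- \frac{1}{131}\right) - \frac{151}{10 + 4 - \frac{254}{5}}\right) - 131580 = \left(\frac{182}{131} - \frac{151}{- \frac{184}{5}}\right) - 131580 = \left(\frac{182}{131} - - \frac{755}{184}\right) - 131580 = \left(\frac{182}{131} + \frac{755}{184}\right) - 131580 = \frac{132393}{24104} - 131580 = - \frac{3171471927}{24104}$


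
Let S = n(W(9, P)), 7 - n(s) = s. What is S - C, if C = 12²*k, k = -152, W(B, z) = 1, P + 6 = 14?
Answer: 21894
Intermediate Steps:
P = 8 (P = -6 + 14 = 8)
n(s) = 7 - s
S = 6 (S = 7 - 1*1 = 7 - 1 = 6)
C = -21888 (C = 12²*(-152) = 144*(-152) = -21888)
S - C = 6 - 1*(-21888) = 6 + 21888 = 21894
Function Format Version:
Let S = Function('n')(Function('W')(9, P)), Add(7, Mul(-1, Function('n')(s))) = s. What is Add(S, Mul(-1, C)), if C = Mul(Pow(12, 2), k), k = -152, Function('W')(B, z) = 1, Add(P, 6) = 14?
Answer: 21894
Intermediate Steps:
P = 8 (P = Add(-6, 14) = 8)
Function('n')(s) = Add(7, Mul(-1, s))
S = 6 (S = Add(7, Mul(-1, 1)) = Add(7, -1) = 6)
C = -21888 (C = Mul(Pow(12, 2), -152) = Mul(144, -152) = -21888)
Add(S, Mul(-1, C)) = Add(6, Mul(-1, -21888)) = Add(6, 21888) = 21894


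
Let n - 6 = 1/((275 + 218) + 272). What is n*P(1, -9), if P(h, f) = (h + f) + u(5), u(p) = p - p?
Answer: -36728/765 ≈ -48.010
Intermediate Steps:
u(p) = 0
P(h, f) = f + h (P(h, f) = (h + f) + 0 = (f + h) + 0 = f + h)
n = 4591/765 (n = 6 + 1/((275 + 218) + 272) = 6 + 1/(493 + 272) = 6 + 1/765 = 4591/765 ≈ 6.0013)
n*P(1, -9) = 4591*(-9 + 1)/765 = (4591/765)*(-8) = -36728/765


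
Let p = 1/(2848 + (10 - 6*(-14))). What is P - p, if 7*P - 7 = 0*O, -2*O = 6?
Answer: 2941/2942 ≈ 0.99966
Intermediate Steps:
O = -3 (O = -1/2*6 = -3)
p = 1/2942 (p = 1/(2848 + (10 + 84)) = 1/(2848 + 94) = 1/2942 ≈ 0.00033990)
P = 1 (P = 1 + (0*(-3))/7 = 1 + (1/7)*0 = 1 + 0 = 1)
P - p = 1 - 1*1/2942 = 1 - 1/2942 = 2941/2942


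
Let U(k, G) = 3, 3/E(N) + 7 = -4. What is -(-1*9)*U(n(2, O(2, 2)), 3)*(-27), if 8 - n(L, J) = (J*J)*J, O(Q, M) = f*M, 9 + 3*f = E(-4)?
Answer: -729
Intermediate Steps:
E(N) = -3/11 (E(N) = 3/(-7 - 4) = 3/(-11) = 3*(-1/11) = -3/11)
f = -34/11 (f = -3 + (⅓)*(-3/11) = -3 - 1/11 = -34/11 ≈ -3.0909)
O(Q, M) = -34*M/11
n(L, J) = 8 - J³ (n(L, J) = 8 - J*J*J = 8 - J²*J = 8 - J³)
-(-1*9)*U(n(2, O(2, 2)), 3)*(-27) = --1*9*3*(-27) = -(-9*3)*(-27) = -(-27)*(-27) = -1*729 = -729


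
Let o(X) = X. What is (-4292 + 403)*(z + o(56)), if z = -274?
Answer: 847802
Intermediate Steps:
(-4292 + 403)*(z + o(56)) = (-4292 + 403)*(-274 + 56) = -3889*(-218) = 847802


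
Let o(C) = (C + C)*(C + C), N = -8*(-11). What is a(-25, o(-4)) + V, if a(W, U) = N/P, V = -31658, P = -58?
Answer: -918126/29 ≈ -31660.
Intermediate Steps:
N = 88
o(C) = 4*C**2 (o(C) = (2*C)*(2*C) = 4*C**2)
a(W, U) = -44/29 (a(W, U) = 88/(-58) = 88*(-1/58) = -44/29)
a(-25, o(-4)) + V = -44/29 - 31658 = -918126/29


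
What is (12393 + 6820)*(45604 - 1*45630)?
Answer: -499538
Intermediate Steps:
(12393 + 6820)*(45604 - 1*45630) = 19213*(45604 - 45630) = 19213*(-26) = -499538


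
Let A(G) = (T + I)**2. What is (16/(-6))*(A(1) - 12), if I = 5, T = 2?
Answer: -296/3 ≈ -98.667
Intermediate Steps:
A(G) = 49 (A(G) = (2 + 5)**2 = 7**2 = 49)
(16/(-6))*(A(1) - 12) = (16/(-6))*(49 - 12) = (16*(-1/6))*37 = -8/3*37 = -296/3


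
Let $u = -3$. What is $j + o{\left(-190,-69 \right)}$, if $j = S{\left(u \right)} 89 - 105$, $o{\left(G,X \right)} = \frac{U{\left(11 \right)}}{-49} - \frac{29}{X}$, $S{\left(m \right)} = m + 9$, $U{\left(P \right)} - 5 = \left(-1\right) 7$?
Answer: $\frac{1452008}{3381} \approx 429.46$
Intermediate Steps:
$U{\left(P \right)} = -2$ ($U{\left(P \right)} = 5 - 7 = -2$)
$S{\left(m \right)} = 9 + m$
$o{\left(G,X \right)} = \frac{2}{49} - \frac{29}{X}$ ($o{\left(G,X \right)} = - \frac{2}{-49} - \frac{29}{X} = \left(-2\right) \left(- \frac{1}{49}\right) - \frac{29}{X} = \frac{2}{49} - \frac{29}{X}$)
$j = 429$ ($j = \left(9 - 3\right) 89 - 105 = 6 \cdot 89 - 105 = 534 - 105 = 429$)
$j + o{\left(-190,-69 \right)} = 429 - \left(- \frac{2}{49} + \frac{29}{-69}\right) = 429 + \left(\frac{2}{49} - - \frac{29}{69}\right) = 429 + \left(\frac{2}{49} + \frac{29}{69}\right) = 429 + \frac{1559}{3381} = \frac{1452008}{3381}$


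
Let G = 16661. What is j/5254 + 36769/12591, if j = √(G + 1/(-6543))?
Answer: 36769/12591 + √79252394294/11458974 ≈ 2.9448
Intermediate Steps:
j = √79252394294/2181 (j = √(16661 + 1/(-6543)) = √(16661 - 1/6543) = √(109012922/6543) = √79252394294/2181 ≈ 129.08)
j/5254 + 36769/12591 = (√79252394294/2181)/5254 + 36769/12591 = (√79252394294/2181)*(1/5254) + 36769*(1/12591) = √79252394294/11458974 + 36769/12591 = 36769/12591 + √79252394294/11458974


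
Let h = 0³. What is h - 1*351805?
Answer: -351805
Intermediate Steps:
h = 0
h - 1*351805 = 0 - 1*351805 = 0 - 351805 = -351805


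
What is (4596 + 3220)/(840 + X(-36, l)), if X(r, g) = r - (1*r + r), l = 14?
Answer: 1954/219 ≈ 8.9224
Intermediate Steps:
X(r, g) = -r (X(r, g) = r - (r + r) = r - 2*r = -r)
(4596 + 3220)/(840 + X(-36, l)) = (4596 + 3220)/(840 - 1*(-36)) = 7816/(840 + 36) = 7816/876 = 7816*(1/876) = 1954/219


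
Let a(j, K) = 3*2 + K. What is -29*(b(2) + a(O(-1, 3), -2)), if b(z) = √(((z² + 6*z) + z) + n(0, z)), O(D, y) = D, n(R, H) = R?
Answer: -116 - 87*√2 ≈ -239.04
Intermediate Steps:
a(j, K) = 6 + K
b(z) = √(z² + 7*z) (b(z) = √(((z² + 6*z) + z) + 0) = √((z² + 7*z) + 0) = √(z² + 7*z))
-29*(b(2) + a(O(-1, 3), -2)) = -29*(√(2*(7 + 2)) + (6 - 2)) = -29*(√(2*9) + 4) = -29*(√18 + 4) = -29*(3*√2 + 4) = -29*(4 + 3*√2) = -116 - 87*√2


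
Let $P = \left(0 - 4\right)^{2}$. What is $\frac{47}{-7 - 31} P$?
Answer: $- \frac{376}{19} \approx -19.789$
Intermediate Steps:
$P = 16$ ($P = \left(-4\right)^{2} = 16$)
$\frac{47}{-7 - 31} P = \frac{47}{-7 - 31} \cdot 16 = \frac{47}{-38} \cdot 16 = 47 \left(- \frac{1}{38}\right) 16 = \left(- \frac{47}{38}\right) 16 = - \frac{376}{19}$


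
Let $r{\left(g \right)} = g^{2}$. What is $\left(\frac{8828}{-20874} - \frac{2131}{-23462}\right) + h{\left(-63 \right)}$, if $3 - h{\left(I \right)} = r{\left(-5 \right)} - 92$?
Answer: $\frac{17059782559}{244872894} \approx 69.668$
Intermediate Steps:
$h{\left(I \right)} = 70$ ($h{\left(I \right)} = 3 - \left(\left(-5\right)^{2} - 92\right) = 3 - \left(25 - 92\right) = 3 - -67 = 3 + 67 = 70$)
$\left(\frac{8828}{-20874} - \frac{2131}{-23462}\right) + h{\left(-63 \right)} = \left(\frac{8828}{-20874} - \frac{2131}{-23462}\right) + 70 = \left(8828 \left(- \frac{1}{20874}\right) - - \frac{2131}{23462}\right) + 70 = \left(- \frac{4414}{10437} + \frac{2131}{23462}\right) + 70 = - \frac{81320021}{244872894} + 70 = \frac{17059782559}{244872894}$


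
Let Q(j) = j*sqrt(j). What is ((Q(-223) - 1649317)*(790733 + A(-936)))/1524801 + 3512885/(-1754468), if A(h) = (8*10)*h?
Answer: -2071450497610398553/2675214560868 - 159635219*I*sqrt(223)/1524801 ≈ -7.7431e+5 - 1563.4*I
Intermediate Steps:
Q(j) = j**(3/2)
A(h) = 80*h
((Q(-223) - 1649317)*(790733 + A(-936)))/1524801 + 3512885/(-1754468) = (((-223)**(3/2) - 1649317)*(790733 + 80*(-936)))/1524801 + 3512885/(-1754468) = ((-223*I*sqrt(223) - 1649317)*(790733 - 74880))*(1/1524801) + 3512885*(-1/1754468) = ((-1649317 - 223*I*sqrt(223))*715853)*(1/1524801) - 3512885/1754468 = (-1180668522401 - 159635219*I*sqrt(223))*(1/1524801) - 3512885/1754468 = (-1180668522401/1524801 - 159635219*I*sqrt(223)/1524801) - 3512885/1754468 = -2071450497610398553/2675214560868 - 159635219*I*sqrt(223)/1524801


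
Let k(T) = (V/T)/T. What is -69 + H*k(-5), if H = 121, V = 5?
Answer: -224/5 ≈ -44.800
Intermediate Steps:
k(T) = 5/T² (k(T) = (5/T)/T = 5/T²)
-69 + H*k(-5) = -69 + 121*(5/(-5)²) = -69 + 121*(5*(1/25)) = -69 + 121*(⅕) = -69 + 121/5 = -224/5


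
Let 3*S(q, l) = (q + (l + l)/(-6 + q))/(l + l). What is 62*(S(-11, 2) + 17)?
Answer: 101587/102 ≈ 995.95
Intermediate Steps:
S(q, l) = (q + 2*l/(-6 + q))/(6*l) (S(q, l) = ((q + (l + l)/(-6 + q))/(l + l))/3 = ((q + (2*l)/(-6 + q))/((2*l)))/3 = ((q + 2*l/(-6 + q))*(1/(2*l)))/3 = ((q + 2*l/(-6 + q))/(2*l))/3 = (q + 2*l/(-6 + q))/(6*l))
62*(S(-11, 2) + 17) = 62*((-1*(-11) + (1/3)*2 + (1/6)*(-11)**2)/(2*(-6 - 11)) + 17) = 62*((1/2)*(11 + 2/3 + (1/6)*121)/(-17) + 17) = 62*((1/2)*(-1/17)*(11 + 2/3 + 121/6) + 17) = 62*((1/2)*(-1/17)*(191/6) + 17) = 62*(-191/204 + 17) = 62*(3277/204) = 101587/102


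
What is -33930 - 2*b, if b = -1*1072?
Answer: -31786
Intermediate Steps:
b = -1072
-33930 - 2*b = -33930 - 2*(-1072) = -33930 - 1*(-2144) = -33930 + 2144 = -31786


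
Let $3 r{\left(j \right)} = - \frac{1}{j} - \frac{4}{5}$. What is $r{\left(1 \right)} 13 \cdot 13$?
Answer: $- \frac{507}{5} \approx -101.4$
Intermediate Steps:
$r{\left(j \right)} = - \frac{4}{15} - \frac{1}{3 j}$ ($r{\left(j \right)} = \frac{- \frac{1}{j} - \frac{4}{5}}{3} = \frac{- \frac{4}{5} - \frac{1}{j}}{3} = - \frac{4}{15} - \frac{1}{3 j}$)
$r{\left(1 \right)} 13 \cdot 13 = \frac{-5 - 4}{15 \cdot 1} \cdot 13 \cdot 13 = \frac{1}{15} \cdot 1 \left(-5 - 4\right) 13 \cdot 13 = \frac{1}{15} \cdot 1 \left(-9\right) 13 \cdot 13 = \left(- \frac{3}{5}\right) 13 \cdot 13 = \left(- \frac{39}{5}\right) 13 = - \frac{507}{5}$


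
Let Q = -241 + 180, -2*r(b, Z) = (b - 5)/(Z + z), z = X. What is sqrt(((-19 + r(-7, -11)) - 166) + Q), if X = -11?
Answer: 3*I*sqrt(3311)/11 ≈ 15.693*I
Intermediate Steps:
z = -11
r(b, Z) = -(-5 + b)/(2*(-11 + Z)) (r(b, Z) = -(b - 5)/(2*(Z - 11)) = -(-5 + b)/(2*(-11 + Z)))
Q = -61
sqrt(((-19 + r(-7, -11)) - 166) + Q) = sqrt(((-19 + (5 - 1*(-7))/(2*(-11 - 11))) - 166) - 61) = sqrt(((-19 + (1/2)*(5 + 7)/(-22)) - 166) - 61) = sqrt(((-19 + (1/2)*(-1/22)*12) - 166) - 61) = sqrt(((-19 - 3/11) - 166) - 61) = sqrt((-212/11 - 166) - 61) = sqrt(-2038/11 - 61) = sqrt(-2709/11) = 3*I*sqrt(3311)/11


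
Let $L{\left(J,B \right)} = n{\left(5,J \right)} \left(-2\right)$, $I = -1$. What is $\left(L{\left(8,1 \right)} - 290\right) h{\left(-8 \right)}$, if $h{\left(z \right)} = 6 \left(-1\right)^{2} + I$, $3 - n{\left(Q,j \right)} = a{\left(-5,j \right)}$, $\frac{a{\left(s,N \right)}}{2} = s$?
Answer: $-1580$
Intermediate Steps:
$a{\left(s,N \right)} = 2 s$
$n{\left(Q,j \right)} = 13$ ($n{\left(Q,j \right)} = 3 - 2 \left(-5\right) = 3 - -10 = 3 + 10 = 13$)
$L{\left(J,B \right)} = -26$ ($L{\left(J,B \right)} = 13 \left(-2\right) = -26$)
$h{\left(z \right)} = 5$ ($h{\left(z \right)} = 6 \left(-1\right)^{2} - 1 = 6 \cdot 1 - 1 = 6 - 1 = 5$)
$\left(L{\left(8,1 \right)} - 290\right) h{\left(-8 \right)} = \left(-26 - 290\right) 5 = \left(-316\right) 5 = -1580$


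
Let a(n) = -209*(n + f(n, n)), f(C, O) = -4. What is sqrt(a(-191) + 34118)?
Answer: sqrt(74873) ≈ 273.63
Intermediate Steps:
a(n) = 836 - 209*n (a(n) = -209*(n - 4) = -209*(-4 + n) = 836 - 209*n)
sqrt(a(-191) + 34118) = sqrt((836 - 209*(-191)) + 34118) = sqrt((836 + 39919) + 34118) = sqrt(40755 + 34118) = sqrt(74873)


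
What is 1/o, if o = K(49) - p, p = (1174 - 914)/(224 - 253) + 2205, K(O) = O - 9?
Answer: -29/62525 ≈ -0.00046381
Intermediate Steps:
K(O) = -9 + O
p = 63685/29 (p = 260/(-29) + 2205 = 260*(-1/29) + 2205 = -260/29 + 2205 = 63685/29 ≈ 2196.0)
o = -62525/29 (o = (-9 + 49) - 1*63685/29 = 40 - 63685/29 = -62525/29 ≈ -2156.0)
1/o = 1/(-62525/29) = -29/62525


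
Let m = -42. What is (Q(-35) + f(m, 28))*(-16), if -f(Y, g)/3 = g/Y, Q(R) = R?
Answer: 528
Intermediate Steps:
f(Y, g) = -3*g/Y
(Q(-35) + f(m, 28))*(-16) = (-35 - 3*28/(-42))*(-16) = (-35 - 3*28*(-1/42))*(-16) = (-35 + 2)*(-16) = -33*(-16) = 528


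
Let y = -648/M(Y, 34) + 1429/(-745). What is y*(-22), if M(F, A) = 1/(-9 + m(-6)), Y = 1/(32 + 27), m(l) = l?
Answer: -159279362/745 ≈ -2.1380e+5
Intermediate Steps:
Y = 1/59 ≈ 0.016949
M(F, A) = -1/15 (M(F, A) = 1/(-9 - 6) = 1/(-15) = -1/15)
y = 7239971/745 (y = -648/(-1/15) + 1429/(-745) = -648*(-15) + 1429*(-1/745) = 9720 - 1429/745 = 7239971/745 ≈ 9718.1)
y*(-22) = (7239971/745)*(-22) = -159279362/745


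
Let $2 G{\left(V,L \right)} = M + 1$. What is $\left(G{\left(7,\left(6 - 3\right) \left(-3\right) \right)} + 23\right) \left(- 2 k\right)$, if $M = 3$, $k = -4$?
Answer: $200$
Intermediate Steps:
$G{\left(V,L \right)} = 2$ ($G{\left(V,L \right)} = \frac{3 + 1}{2} = \frac{1}{2} \cdot 4 = 2$)
$\left(G{\left(7,\left(6 - 3\right) \left(-3\right) \right)} + 23\right) \left(- 2 k\right) = \left(2 + 23\right) \left(\left(-2\right) \left(-4\right)\right) = 25 \cdot 8 = 200$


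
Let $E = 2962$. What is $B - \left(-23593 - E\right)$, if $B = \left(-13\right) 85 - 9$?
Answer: $25441$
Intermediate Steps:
$B = -1114$ ($B = -1105 - 9 = -1114$)
$B - \left(-23593 - E\right) = -1114 - \left(-23593 - 2962\right) = -1114 - -26555 = -1114 + 26555 = 25441$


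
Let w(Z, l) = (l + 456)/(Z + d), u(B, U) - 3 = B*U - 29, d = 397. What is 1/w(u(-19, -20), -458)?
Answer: -751/2 ≈ -375.50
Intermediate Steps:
u(B, U) = -26 + B*U (u(B, U) = 3 + (B*U - 29) = 3 + (-29 + B*U) = -26 + B*U)
w(Z, l) = (456 + l)/(397 + Z) (w(Z, l) = (l + 456)/(Z + 397) = (456 + l)/(397 + Z))
1/w(u(-19, -20), -458) = 1/((456 - 458)/(397 + (-26 - 19*(-20)))) = 1/(-2/(397 + (-26 + 380))) = 1/(-2/(397 + 354)) = 1/(-2/751) = -751/2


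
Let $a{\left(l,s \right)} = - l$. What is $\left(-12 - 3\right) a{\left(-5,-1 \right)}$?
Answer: $-75$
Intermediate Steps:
$\left(-12 - 3\right) a{\left(-5,-1 \right)} = \left(-12 - 3\right) \left(\left(-1\right) \left(-5\right)\right) = \left(-15\right) 5 = -75$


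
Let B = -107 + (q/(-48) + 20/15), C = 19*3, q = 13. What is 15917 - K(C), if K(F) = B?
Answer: 256367/16 ≈ 16023.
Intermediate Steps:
C = 57
B = -1695/16 (B = -107 + (13/(-48) + 20/15) = -107 + (13*(-1/48) + 20*(1/15)) = -107 + (-13/48 + 4/3) = -107 + 17/16 = -1695/16 ≈ -105.94)
K(F) = -1695/16
15917 - K(C) = 15917 - 1*(-1695/16) = 15917 + 1695/16 = 256367/16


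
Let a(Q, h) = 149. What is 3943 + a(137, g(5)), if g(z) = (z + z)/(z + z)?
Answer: 4092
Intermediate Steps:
g(z) = 1 (g(z) = (2*z)/((2*z)) = (2*z)*(1/(2*z)) = 1)
3943 + a(137, g(5)) = 3943 + 149 = 4092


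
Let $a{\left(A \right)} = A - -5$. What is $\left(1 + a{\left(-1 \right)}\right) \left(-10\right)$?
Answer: $-50$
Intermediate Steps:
$a{\left(A \right)} = 5 + A$ ($a{\left(A \right)} = A + 5 = 5 + A$)
$\left(1 + a{\left(-1 \right)}\right) \left(-10\right) = \left(1 + \left(5 - 1\right)\right) \left(-10\right) = \left(1 + 4\right) \left(-10\right) = 5 \left(-10\right) = -50$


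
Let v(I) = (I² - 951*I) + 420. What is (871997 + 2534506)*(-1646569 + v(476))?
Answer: -6377821835247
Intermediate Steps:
v(I) = 420 + I² - 951*I
(871997 + 2534506)*(-1646569 + v(476)) = (871997 + 2534506)*(-1646569 + (420 + 476² - 951*476)) = 3406503*(-1646569 + (420 + 226576 - 452676)) = 3406503*(-1646569 - 225680) = 3406503*(-1872249) = -6377821835247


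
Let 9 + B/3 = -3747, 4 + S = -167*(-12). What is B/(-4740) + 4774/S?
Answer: 376373/79000 ≈ 4.7642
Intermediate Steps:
S = 2000 (S = -4 - 167*(-12) = -4 + 2004 = 2000)
B = -11268 (B = -27 + 3*(-3747) = -27 - 11241 = -11268)
B/(-4740) + 4774/S = -11268/(-4740) + 4774/2000 = -11268*(-1/4740) + 4774*(1/2000) = 939/395 + 2387/1000 = 376373/79000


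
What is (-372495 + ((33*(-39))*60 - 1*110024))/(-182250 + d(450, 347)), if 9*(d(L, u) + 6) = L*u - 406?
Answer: 5037651/1484560 ≈ 3.3934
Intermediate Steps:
d(L, u) = -460/9 + L*u/9 (d(L, u) = -6 + (L*u - 406)/9 = -6 + (-406 + L*u)/9 = -6 + (-406/9 + L*u/9) = -460/9 + L*u/9)
(-372495 + ((33*(-39))*60 - 1*110024))/(-182250 + d(450, 347)) = (-372495 + ((33*(-39))*60 - 1*110024))/(-182250 + (-460/9 + (1/9)*450*347)) = (-372495 + (-1287*60 - 110024))/(-182250 + (-460/9 + 17350)) = (-372495 + (-77220 - 110024))/(-182250 + 155690/9) = (-372495 - 187244)/(-1484560/9) = -559739*(-9/1484560) = 5037651/1484560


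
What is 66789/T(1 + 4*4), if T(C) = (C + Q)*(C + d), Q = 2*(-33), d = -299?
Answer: 22263/4606 ≈ 4.8335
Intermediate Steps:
Q = -66
T(C) = (-299 + C)*(-66 + C) (T(C) = (C - 66)*(C - 299) = (-66 + C)*(-299 + C) = (-299 + C)*(-66 + C))
66789/T(1 + 4*4) = 66789/(19734 + (1 + 4*4)**2 - 365*(1 + 4*4)) = 66789/(19734 + (1 + 16)**2 - 365*(1 + 16)) = 66789/(19734 + 17**2 - 365*17) = 66789/(19734 + 289 - 6205) = 66789/13818 = 66789*(1/13818) = 22263/4606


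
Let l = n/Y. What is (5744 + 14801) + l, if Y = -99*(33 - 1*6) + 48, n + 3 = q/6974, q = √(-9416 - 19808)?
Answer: 17976876/875 - I*√7306/9153375 ≈ 20545.0 - 9.3381e-6*I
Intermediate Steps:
q = 2*I*√7306 (q = √(-29224) = 2*I*√7306 ≈ 170.95*I)
n = -3 + I*√7306/3487 (n = -3 + (2*I*√7306)/6974 = -3 + (2*I*√7306)*(1/6974) = -3 + I*√7306/3487 ≈ -3.0 + 0.024513*I)
Y = -2625 (Y = -99*(33 - 6) + 48 = -99*27 + 48 = -2673 + 48 = -2625)
l = 1/875 - I*√7306/9153375 (l = (-3 + I*√7306/3487)/(-2625) = (-3 + I*√7306/3487)*(-1/2625) = 1/875 - I*√7306/9153375 ≈ 0.0011429 - 9.3381e-6*I)
(5744 + 14801) + l = (5744 + 14801) + (1/875 - I*√7306/9153375) = 20545 + (1/875 - I*√7306/9153375) = 17976876/875 - I*√7306/9153375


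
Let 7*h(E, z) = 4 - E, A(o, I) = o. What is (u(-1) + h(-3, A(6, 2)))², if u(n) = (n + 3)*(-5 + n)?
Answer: 121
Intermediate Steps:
h(E, z) = 4/7 - E/7 (h(E, z) = (4 - E)/7 = 4/7 - E/7)
u(n) = (-5 + n)*(3 + n) (u(n) = (3 + n)*(-5 + n) = (-5 + n)*(3 + n))
(u(-1) + h(-3, A(6, 2)))² = ((-15 + (-1)² - 2*(-1)) + (4/7 - ⅐*(-3)))² = ((-15 + 1 + 2) + (4/7 + 3/7))² = (-12 + 1)² = (-11)² = 121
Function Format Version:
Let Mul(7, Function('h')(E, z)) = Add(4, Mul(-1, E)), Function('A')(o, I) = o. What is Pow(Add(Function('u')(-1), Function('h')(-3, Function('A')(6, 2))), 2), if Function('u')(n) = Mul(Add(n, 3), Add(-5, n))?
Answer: 121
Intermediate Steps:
Function('h')(E, z) = Add(Rational(4, 7), Mul(Rational(-1, 7), E)) (Function('h')(E, z) = Mul(Rational(1, 7), Add(4, Mul(-1, E))) = Add(Rational(4, 7), Mul(Rational(-1, 7), E)))
Function('u')(n) = Mul(Add(-5, n), Add(3, n)) (Function('u')(n) = Mul(Add(3, n), Add(-5, n)) = Mul(Add(-5, n), Add(3, n)))
Pow(Add(Function('u')(-1), Function('h')(-3, Function('A')(6, 2))), 2) = Pow(Add(Add(-15, Pow(-1, 2), Mul(-2, -1)), Add(Rational(4, 7), Mul(Rational(-1, 7), -3))), 2) = Pow(Add(Add(-15, 1, 2), Add(Rational(4, 7), Rational(3, 7))), 2) = Pow(Add(-12, 1), 2) = Pow(-11, 2) = 121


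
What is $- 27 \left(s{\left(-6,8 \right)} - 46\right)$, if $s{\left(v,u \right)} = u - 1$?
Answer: $1053$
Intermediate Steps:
$s{\left(v,u \right)} = -1 + u$
$- 27 \left(s{\left(-6,8 \right)} - 46\right) = - 27 \left(\left(-1 + 8\right) - 46\right) = - 27 \left(7 - 46\right) = \left(-27\right) \left(-39\right) = 1053$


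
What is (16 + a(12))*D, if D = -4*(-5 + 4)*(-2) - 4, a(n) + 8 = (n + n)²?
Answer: -7008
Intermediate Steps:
a(n) = -8 + 4*n² (a(n) = -8 + (n + n)² = -8 + (2*n)² = -8 + 4*n²)
D = -12 (D = -(-4)*(-2) - 4 = -4*2 - 4 = -8 - 4 = -12)
(16 + a(12))*D = (16 + (-8 + 4*12²))*(-12) = (16 + (-8 + 4*144))*(-12) = (16 + (-8 + 576))*(-12) = (16 + 568)*(-12) = 584*(-12) = -7008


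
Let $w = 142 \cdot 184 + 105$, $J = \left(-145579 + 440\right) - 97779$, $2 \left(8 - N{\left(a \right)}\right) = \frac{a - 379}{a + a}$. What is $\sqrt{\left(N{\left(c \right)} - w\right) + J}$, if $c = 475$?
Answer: $\frac{i \sqrt{2429016031}}{95} \approx 518.79 i$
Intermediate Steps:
$N{\left(a \right)} = 8 - \frac{-379 + a}{4 a}$ ($N{\left(a \right)} = 8 - \frac{\left(a - 379\right) \frac{1}{a + a}}{2} = 8 - \frac{\left(-379 + a\right) \frac{1}{2 a}}{2} = 8 - \frac{\frac{1}{2} \frac{1}{a} \left(-379 + a\right)}{2} = 8 - \frac{-379 + a}{4 a}$)
$J = -242918$ ($J = -145139 - 97779 = -242918$)
$w = 26233$ ($w = 26128 + 105 = 26233$)
$\sqrt{\left(N{\left(c \right)} - w\right) + J} = \sqrt{\left(\frac{379 + 31 \cdot 475}{4 \cdot 475} - 26233\right) - 242918} = \sqrt{\left(\frac{1}{4} \cdot \frac{1}{475} \left(379 + 14725\right) - 26233\right) - 242918} = \sqrt{\left(\frac{1}{4} \cdot \frac{1}{475} \cdot 15104 - 26233\right) - 242918} = \sqrt{\left(\frac{3776}{475} - 26233\right) - 242918} = \sqrt{- \frac{12456899}{475} - 242918} = \sqrt{- \frac{127842949}{475}} = \frac{i \sqrt{2429016031}}{95}$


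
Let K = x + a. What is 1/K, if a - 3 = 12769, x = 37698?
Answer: 1/50470 ≈ 1.9814e-5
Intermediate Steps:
a = 12772 (a = 3 + 12769 = 12772)
K = 50470 (K = 37698 + 12772 = 50470)
1/K = 1/50470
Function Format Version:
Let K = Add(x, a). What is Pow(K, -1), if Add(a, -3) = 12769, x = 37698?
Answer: Rational(1, 50470) ≈ 1.9814e-5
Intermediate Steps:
a = 12772 (a = Add(3, 12769) = 12772)
K = 50470 (K = Add(37698, 12772) = 50470)
Pow(K, -1) = Pow(50470, -1) = Rational(1, 50470)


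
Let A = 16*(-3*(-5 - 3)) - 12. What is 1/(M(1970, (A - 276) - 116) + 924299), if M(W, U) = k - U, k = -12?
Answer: 1/924307 ≈ 1.0819e-6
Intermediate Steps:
A = 372 (A = 16*(-3*(-8)) - 12 = 16*24 - 12 = 384 - 12 = 372)
M(W, U) = -12 - U
1/(M(1970, (A - 276) - 116) + 924299) = 1/((-12 - ((372 - 276) - 116)) + 924299) = 1/((-12 - (96 - 116)) + 924299) = 1/((-12 - 1*(-20)) + 924299) = 1/((-12 + 20) + 924299) = 1/(8 + 924299) = 1/924307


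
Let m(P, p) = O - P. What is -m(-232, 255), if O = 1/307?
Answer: -71225/307 ≈ -232.00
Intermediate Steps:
O = 1/307 ≈ 0.0032573
m(P, p) = 1/307 - P
-m(-232, 255) = -(1/307 - 1*(-232)) = -(1/307 + 232) = -1*71225/307 = -71225/307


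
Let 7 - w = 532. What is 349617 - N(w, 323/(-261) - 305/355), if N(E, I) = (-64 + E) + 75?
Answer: 350131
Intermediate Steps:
w = -525 (w = 7 - 1*532 = 7 - 532 = -525)
N(E, I) = 11 + E
349617 - N(w, 323/(-261) - 305/355) = 349617 - (11 - 525) = 349617 - 1*(-514) = 349617 + 514 = 350131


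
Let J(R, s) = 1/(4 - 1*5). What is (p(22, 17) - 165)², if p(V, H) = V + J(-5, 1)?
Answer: 20736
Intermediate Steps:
J(R, s) = -1 (J(R, s) = 1/(4 - 5) = 1/(-1) = -1)
p(V, H) = -1 + V (p(V, H) = V - 1 = -1 + V)
(p(22, 17) - 165)² = ((-1 + 22) - 165)² = (21 - 165)² = (-144)² = 20736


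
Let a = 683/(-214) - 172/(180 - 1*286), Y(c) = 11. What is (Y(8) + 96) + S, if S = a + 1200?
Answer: 14806199/11342 ≈ 1305.4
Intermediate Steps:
a = -17795/11342 (a = 683*(-1/214) - 172/(180 - 286) = -683/214 - 172/(-106) = -683/214 - 172*(-1/106) = -683/214 + 86/53 = -17795/11342 ≈ -1.5689)
S = 13592605/11342 (S = -17795/11342 + 1200 = 13592605/11342 ≈ 1198.4)
(Y(8) + 96) + S = (11 + 96) + 13592605/11342 = 107 + 13592605/11342 = 14806199/11342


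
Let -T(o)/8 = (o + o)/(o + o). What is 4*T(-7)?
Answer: -32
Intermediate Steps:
T(o) = -8 (T(o) = -8*(o + o)/(o + o) = -8*2*o/(2*o) = -8*2*o*1/(2*o) = -8*1 = -8)
4*T(-7) = 4*(-8) = -32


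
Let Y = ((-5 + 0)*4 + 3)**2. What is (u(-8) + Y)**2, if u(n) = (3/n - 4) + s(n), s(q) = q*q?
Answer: 7778521/64 ≈ 1.2154e+5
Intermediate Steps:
s(q) = q**2
Y = 289 (Y = (-5*4 + 3)**2 = (-20 + 3)**2 = (-17)**2 = 289)
u(n) = -4 + n**2 + 3/n (u(n) = (3/n - 4) + n**2 = (-4 + 3/n) + n**2 = -4 + n**2 + 3/n)
(u(-8) + Y)**2 = ((-4 + (-8)**2 + 3/(-8)) + 289)**2 = ((-4 + 64 + 3*(-1/8)) + 289)**2 = ((-4 + 64 - 3/8) + 289)**2 = (477/8 + 289)**2 = (2789/8)**2 = 7778521/64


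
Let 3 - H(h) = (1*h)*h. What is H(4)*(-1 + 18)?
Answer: -221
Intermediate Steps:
H(h) = 3 - h² (H(h) = 3 - 1*h*h = 3 - h*h = 3 - h²)
H(4)*(-1 + 18) = (3 - 1*4²)*(-1 + 18) = (3 - 1*16)*17 = (3 - 16)*17 = -13*17 = -221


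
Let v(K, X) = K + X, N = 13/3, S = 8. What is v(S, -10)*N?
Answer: -26/3 ≈ -8.6667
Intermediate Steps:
N = 13/3 (N = 13*(1/3) = 13/3 ≈ 4.3333)
v(S, -10)*N = (8 - 10)*(13/3) = -2*13/3 = -26/3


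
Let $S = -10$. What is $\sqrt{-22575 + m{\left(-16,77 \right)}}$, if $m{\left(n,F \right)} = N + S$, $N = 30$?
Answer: $i \sqrt{22555} \approx 150.18 i$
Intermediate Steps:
$m{\left(n,F \right)} = 20$ ($m{\left(n,F \right)} = 30 - 10 = 20$)
$\sqrt{-22575 + m{\left(-16,77 \right)}} = \sqrt{-22575 + 20} = \sqrt{-22555} = i \sqrt{22555}$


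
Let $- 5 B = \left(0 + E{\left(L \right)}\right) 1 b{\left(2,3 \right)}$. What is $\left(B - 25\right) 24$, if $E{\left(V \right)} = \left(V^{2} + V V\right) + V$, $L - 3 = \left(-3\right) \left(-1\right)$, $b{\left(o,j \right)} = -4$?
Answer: $\frac{4488}{5} \approx 897.6$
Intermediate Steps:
$L = 6$ ($L = 3 - -3 = 3 + 3 = 6$)
$E{\left(V \right)} = V + 2 V^{2}$ ($E{\left(V \right)} = \left(V^{2} + V^{2}\right) + V = 2 V^{2} + V = V + 2 V^{2}$)
$B = \frac{312}{5}$ ($B = - \frac{\left(0 + 6 \left(1 + 2 \cdot 6\right)\right) 1 \left(-4\right)}{5} = - \frac{\left(0 + 6 \left(1 + 12\right)\right) 1 \left(-4\right)}{5} = - \frac{\left(0 + 6 \cdot 13\right) 1 \left(-4\right)}{5} = - \frac{\left(0 + 78\right) 1 \left(-4\right)}{5} = - \frac{78 \cdot 1 \left(-4\right)}{5} = - \frac{78 \left(-4\right)}{5} = \left(- \frac{1}{5}\right) \left(-312\right) = \frac{312}{5} \approx 62.4$)
$\left(B - 25\right) 24 = \left(\frac{312}{5} - 25\right) 24 = \frac{187}{5} \cdot 24 = \frac{4488}{5}$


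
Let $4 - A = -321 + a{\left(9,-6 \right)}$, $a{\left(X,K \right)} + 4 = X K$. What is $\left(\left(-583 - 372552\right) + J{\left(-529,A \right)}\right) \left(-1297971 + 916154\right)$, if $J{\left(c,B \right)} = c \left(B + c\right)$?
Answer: $112980032117$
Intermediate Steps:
$a{\left(X,K \right)} = -4 + K X$ ($a{\left(X,K \right)} = -4 + X K = -4 + K X$)
$A = 383$ ($A = 4 - \left(-321 - 58\right) = 4 - -379 = 4 + 379 = 383$)
$\left(\left(-583 - 372552\right) + J{\left(-529,A \right)}\right) \left(-1297971 + 916154\right) = \left(\left(-583 - 372552\right) - 529 \left(383 - 529\right)\right) \left(-1297971 + 916154\right) = \left(\left(-583 - 372552\right) - -77234\right) \left(-381817\right) = \left(-373135 + 77234\right) \left(-381817\right) = \left(-295901\right) \left(-381817\right) = 112980032117$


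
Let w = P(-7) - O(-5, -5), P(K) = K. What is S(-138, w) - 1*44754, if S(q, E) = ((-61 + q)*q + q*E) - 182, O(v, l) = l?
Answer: -17198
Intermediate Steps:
w = -2 (w = -7 - 1*(-5) = -7 + 5 = -2)
S(q, E) = -182 + E*q + q*(-61 + q) (S(q, E) = (q*(-61 + q) + E*q) - 182 = (E*q + q*(-61 + q)) - 182 = -182 + E*q + q*(-61 + q))
S(-138, w) - 1*44754 = (-182 + (-138)² - 61*(-138) - 2*(-138)) - 1*44754 = (-182 + 19044 + 8418 + 276) - 44754 = 27556 - 44754 = -17198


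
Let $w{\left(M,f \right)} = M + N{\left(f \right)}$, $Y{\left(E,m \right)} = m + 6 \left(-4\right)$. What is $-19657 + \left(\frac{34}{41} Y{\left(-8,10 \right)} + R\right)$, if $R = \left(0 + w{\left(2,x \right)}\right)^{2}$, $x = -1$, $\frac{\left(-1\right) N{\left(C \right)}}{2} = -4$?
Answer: $- \frac{802313}{41} \approx -19569.0$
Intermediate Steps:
$N{\left(C \right)} = 8$ ($N{\left(C \right)} = \left(-2\right) \left(-4\right) = 8$)
$Y{\left(E,m \right)} = -24 + m$ ($Y{\left(E,m \right)} = m - 24 = -24 + m$)
$w{\left(M,f \right)} = 8 + M$ ($w{\left(M,f \right)} = M + 8 = 8 + M$)
$R = 100$ ($R = \left(0 + \left(8 + 2\right)\right)^{2} = \left(0 + 10\right)^{2} = 10^{2} = 100$)
$-19657 + \left(\frac{34}{41} Y{\left(-8,10 \right)} + R\right) = -19657 + \left(\frac{34}{41} \left(-24 + 10\right) + 100\right) = -19657 + \left(34 \cdot \frac{1}{41} \left(-14\right) + 100\right) = -19657 + \left(\frac{34}{41} \left(-14\right) + 100\right) = -19657 + \left(- \frac{476}{41} + 100\right) = -19657 + \frac{3624}{41} = - \frac{802313}{41}$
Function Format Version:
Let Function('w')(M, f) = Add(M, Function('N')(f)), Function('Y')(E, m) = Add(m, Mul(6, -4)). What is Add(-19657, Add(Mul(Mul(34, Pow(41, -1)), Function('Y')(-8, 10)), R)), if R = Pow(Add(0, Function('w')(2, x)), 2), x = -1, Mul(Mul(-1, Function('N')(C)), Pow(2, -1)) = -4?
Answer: Rational(-802313, 41) ≈ -19569.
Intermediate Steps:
Function('N')(C) = 8 (Function('N')(C) = Mul(-2, -4) = 8)
Function('Y')(E, m) = Add(-24, m) (Function('Y')(E, m) = Add(m, -24) = Add(-24, m))
Function('w')(M, f) = Add(8, M) (Function('w')(M, f) = Add(M, 8) = Add(8, M))
R = 100 (R = Pow(Add(0, Add(8, 2)), 2) = Pow(Add(0, 10), 2) = Pow(10, 2) = 100)
Add(-19657, Add(Mul(Mul(34, Pow(41, -1)), Function('Y')(-8, 10)), R)) = Add(-19657, Add(Mul(Mul(34, Pow(41, -1)), Add(-24, 10)), 100)) = Add(-19657, Add(Mul(Mul(34, Rational(1, 41)), -14), 100)) = Add(-19657, Add(Mul(Rational(34, 41), -14), 100)) = Add(-19657, Add(Rational(-476, 41), 100)) = Add(-19657, Rational(3624, 41)) = Rational(-802313, 41)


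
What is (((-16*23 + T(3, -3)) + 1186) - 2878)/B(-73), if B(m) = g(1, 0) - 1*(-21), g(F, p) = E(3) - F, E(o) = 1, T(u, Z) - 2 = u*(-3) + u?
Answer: -688/7 ≈ -98.286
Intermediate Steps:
T(u, Z) = 2 - 2*u (T(u, Z) = 2 + (u*(-3) + u) = 2 + (-3*u + u) = 2 - 2*u)
g(F, p) = 1 - F
B(m) = 21 (B(m) = (1 - 1*1) - 1*(-21) = (1 - 1) + 21 = 0 + 21 = 21)
(((-16*23 + T(3, -3)) + 1186) - 2878)/B(-73) = (((-16*23 + (2 - 2*3)) + 1186) - 2878)/21 = (((-368 + (2 - 6)) + 1186) - 2878)*(1/21) = (((-368 - 4) + 1186) - 2878)*(1/21) = ((-372 + 1186) - 2878)*(1/21) = (814 - 2878)*(1/21) = -2064*1/21 = -688/7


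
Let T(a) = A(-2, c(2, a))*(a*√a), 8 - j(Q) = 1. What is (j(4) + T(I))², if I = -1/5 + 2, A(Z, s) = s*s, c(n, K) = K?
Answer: 8611094/78125 + 30618*√5/625 ≈ 219.76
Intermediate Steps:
j(Q) = 7 (j(Q) = 8 - 1*1 = 8 - 1 = 7)
A(Z, s) = s²
I = 9/5 (I = -1*⅕ + 2 = -⅕ + 2 = 9/5 ≈ 1.8000)
T(a) = a^(7/2) (T(a) = a²*(a*√a) = a²*a^(3/2) = a^(7/2))
(j(4) + T(I))² = (7 + (9/5)^(7/2))² = (7 + 2187*√5/625)²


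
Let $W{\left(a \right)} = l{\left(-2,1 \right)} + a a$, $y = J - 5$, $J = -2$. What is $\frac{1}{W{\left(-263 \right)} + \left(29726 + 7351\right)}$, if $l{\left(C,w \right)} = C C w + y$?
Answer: $\frac{1}{106243} \approx 9.4124 \cdot 10^{-6}$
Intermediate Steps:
$y = -7$ ($y = -2 - 5 = -7$)
$l{\left(C,w \right)} = -7 + w C^{2}$ ($l{\left(C,w \right)} = C C w - 7 = C^{2} w - 7 = w C^{2} - 7 = -7 + w C^{2}$)
$W{\left(a \right)} = -3 + a^{2}$ ($W{\left(a \right)} = \left(-7 + 1 \left(-2\right)^{2}\right) + a a = \left(-7 + 1 \cdot 4\right) + a^{2} = \left(-7 + 4\right) + a^{2} = -3 + a^{2}$)
$\frac{1}{W{\left(-263 \right)} + \left(29726 + 7351\right)} = \frac{1}{\left(-3 + \left(-263\right)^{2}\right) + \left(29726 + 7351\right)} = \frac{1}{\left(-3 + 69169\right) + 37077} = \frac{1}{69166 + 37077} = \frac{1}{106243}$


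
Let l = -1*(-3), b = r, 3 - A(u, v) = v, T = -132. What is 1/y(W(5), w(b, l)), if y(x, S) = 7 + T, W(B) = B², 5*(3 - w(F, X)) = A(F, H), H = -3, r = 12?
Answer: -1/125 ≈ -0.0080000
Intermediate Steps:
A(u, v) = 3 - v
b = 12
l = 3
w(F, X) = 9/5 (w(F, X) = 3 - (3 - 1*(-3))/5 = 3 - (3 + 3)/5 = 3 - ⅕*6 = 3 - 6/5 = 9/5)
y(x, S) = -125 (y(x, S) = 7 - 132 = -125)
1/y(W(5), w(b, l)) = 1/(-125) = -1/125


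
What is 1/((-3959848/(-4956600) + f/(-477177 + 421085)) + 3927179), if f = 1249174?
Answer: 17376600450/68240647282377151 ≈ 2.5464e-7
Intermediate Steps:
1/((-3959848/(-4956600) + f/(-477177 + 421085)) + 3927179) = 1/((-3959848/(-4956600) + 1249174/(-477177 + 421085)) + 3927179) = 1/((-3959848*(-1/4956600) + 1249174/(-56092)) + 3927179) = 1/((494981/619575 + 1249174*(-1/56092)) + 3927179) = 1/((494981/619575 - 624587/28046) + 3927179) = 1/(-373096253399/17376600450 + 3927179) = 1/(68240647282377151/17376600450) = 17376600450/68240647282377151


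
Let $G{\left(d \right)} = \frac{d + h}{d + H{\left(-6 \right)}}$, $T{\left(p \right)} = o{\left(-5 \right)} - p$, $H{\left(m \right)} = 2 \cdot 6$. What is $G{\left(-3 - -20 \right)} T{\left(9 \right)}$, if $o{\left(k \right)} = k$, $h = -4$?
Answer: $- \frac{182}{29} \approx -6.2759$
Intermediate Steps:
$H{\left(m \right)} = 12$
$T{\left(p \right)} = -5 - p$
$G{\left(d \right)} = \frac{-4 + d}{12 + d}$ ($G{\left(d \right)} = \frac{d - 4}{d + 12} = \frac{-4 + d}{12 + d}$)
$G{\left(-3 - -20 \right)} T{\left(9 \right)} = \frac{-4 - -17}{12 - -17} \left(-5 - 9\right) = \frac{-4 + \left(-3 + 20\right)}{12 + \left(-3 + 20\right)} \left(-5 - 9\right) = \frac{-4 + 17}{12 + 17} \left(-14\right) = \frac{1}{29} \cdot 13 \left(-14\right) = \frac{13}{29} \left(-14\right) = - \frac{182}{29}$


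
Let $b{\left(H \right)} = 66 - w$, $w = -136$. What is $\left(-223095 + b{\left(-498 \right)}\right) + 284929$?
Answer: $62036$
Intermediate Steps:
$b{\left(H \right)} = 202$ ($b{\left(H \right)} = 66 - -136 = 66 + 136 = 202$)
$\left(-223095 + b{\left(-498 \right)}\right) + 284929 = \left(-223095 + 202\right) + 284929 = -222893 + 284929 = 62036$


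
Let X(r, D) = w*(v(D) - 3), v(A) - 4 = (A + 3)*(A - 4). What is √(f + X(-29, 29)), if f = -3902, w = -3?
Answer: I*√6305 ≈ 79.404*I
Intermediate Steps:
v(A) = 4 + (-4 + A)*(3 + A) (v(A) = 4 + (A + 3)*(A - 4) = 4 + (3 + A)*(-4 + A) = 4 + (-4 + A)*(3 + A))
X(r, D) = 33 - 3*D² + 3*D (X(r, D) = -3*((-8 + D² - D) - 3) = -3*(-11 + D² - D) = 33 - 3*D² + 3*D)
√(f + X(-29, 29)) = √(-3902 + (33 - 3*29² + 3*29)) = √(-3902 + (33 - 3*841 + 87)) = √(-3902 + (33 - 2523 + 87)) = √(-3902 - 2403) = √(-6305) = I*√6305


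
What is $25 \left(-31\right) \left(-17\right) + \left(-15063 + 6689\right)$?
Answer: $4801$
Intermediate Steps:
$25 \left(-31\right) \left(-17\right) + \left(-15063 + 6689\right) = \left(-775\right) \left(-17\right) - 8374 = 13175 - 8374 = 4801$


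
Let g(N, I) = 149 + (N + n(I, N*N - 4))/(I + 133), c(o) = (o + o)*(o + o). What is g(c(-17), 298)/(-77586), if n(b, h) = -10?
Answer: -65365/33439566 ≈ -0.0019547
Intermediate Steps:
c(o) = 4*o**2 (c(o) = (2*o)*(2*o) = 4*o**2)
g(N, I) = 149 + (-10 + N)/(133 + I) (g(N, I) = 149 + (N - 10)/(I + 133) = 149 + (-10 + N)/(133 + I))
g(c(-17), 298)/(-77586) = ((19807 + 4*(-17)**2 + 149*298)/(133 + 298))/(-77586) = ((19807 + 4*289 + 44402)/431)*(-1/77586) = ((19807 + 1156 + 44402)/431)*(-1/77586) = ((1/431)*65365)*(-1/77586) = (65365/431)*(-1/77586) = -65365/33439566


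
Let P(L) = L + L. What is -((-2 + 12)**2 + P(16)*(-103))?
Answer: 3196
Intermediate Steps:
P(L) = 2*L
-((-2 + 12)**2 + P(16)*(-103)) = -((-2 + 12)**2 + (2*16)*(-103)) = -(10**2 + 32*(-103)) = -(100 - 3296) = -1*(-3196) = 3196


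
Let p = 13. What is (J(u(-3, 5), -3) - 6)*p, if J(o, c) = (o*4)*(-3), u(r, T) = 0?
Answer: -78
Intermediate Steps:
J(o, c) = -12*o (J(o, c) = (4*o)*(-3) = -12*o)
(J(u(-3, 5), -3) - 6)*p = (-12*0 - 6)*13 = (0 - 6)*13 = -6*13 = -78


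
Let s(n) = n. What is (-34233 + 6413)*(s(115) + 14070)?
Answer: -394626700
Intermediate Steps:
(-34233 + 6413)*(s(115) + 14070) = (-34233 + 6413)*(115 + 14070) = -27820*14185 = -394626700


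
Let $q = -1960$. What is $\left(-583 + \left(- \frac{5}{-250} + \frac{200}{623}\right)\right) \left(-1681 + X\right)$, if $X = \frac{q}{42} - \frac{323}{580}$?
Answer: $\frac{7796929731449}{7743000} \approx 1.007 \cdot 10^{6}$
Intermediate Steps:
$X = - \frac{82169}{1740}$ ($X = - \frac{1960}{42} - \frac{323}{580} = \left(-1960\right) \frac{1}{42} - \frac{323}{580} = - \frac{140}{3} - \frac{323}{580} = - \frac{82169}{1740} \approx -47.224$)
$\left(-583 + \left(- \frac{5}{-250} + \frac{200}{623}\right)\right) \left(-1681 + X\right) = \left(-583 + \left(- \frac{5}{-250} + \frac{200}{623}\right)\right) \left(-1681 - \frac{82169}{1740}\right) = \left(-583 + \left(\left(-5\right) \left(- \frac{1}{250}\right) + 200 \cdot \frac{1}{623}\right)\right) \left(- \frac{3007109}{1740}\right) = \left(-583 + \left(\frac{1}{50} + \frac{200}{623}\right)\right) \left(- \frac{3007109}{1740}\right) = \left(-583 + \frac{10623}{31150}\right) \left(- \frac{3007109}{1740}\right) = \left(- \frac{18149827}{31150}\right) \left(- \frac{3007109}{1740}\right) = \frac{7796929731449}{7743000}$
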